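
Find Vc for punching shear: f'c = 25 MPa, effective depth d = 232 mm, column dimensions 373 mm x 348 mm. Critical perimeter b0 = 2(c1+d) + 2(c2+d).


b0 = 2*(373 + 232) + 2*(348 + 232) = 2370 mm
Vc = 0.33 * sqrt(25) * 2370 * 232 / 1000
= 907.24 kN

907.24


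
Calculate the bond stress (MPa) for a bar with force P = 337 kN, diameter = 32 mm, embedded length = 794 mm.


u = P / (pi * db * ld)
= 337 * 1000 / (pi * 32 * 794)
= 4.222 MPa

4.222


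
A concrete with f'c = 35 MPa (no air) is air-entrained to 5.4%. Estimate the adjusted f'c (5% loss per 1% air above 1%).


Strength loss = (5.4 - 1) * 5 = 22.0%
f'c = 35 * (1 - 22.0/100)
= 27.3 MPa

27.3


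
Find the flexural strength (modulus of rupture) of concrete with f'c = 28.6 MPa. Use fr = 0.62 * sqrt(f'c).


fr = 0.62 * sqrt(28.6)
= 3.316 MPa

3.316


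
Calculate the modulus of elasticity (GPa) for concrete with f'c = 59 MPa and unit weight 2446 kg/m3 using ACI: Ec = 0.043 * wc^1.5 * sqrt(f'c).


Ec = 0.043 * 2446^1.5 * sqrt(59) / 1000
= 39.96 GPa

39.96


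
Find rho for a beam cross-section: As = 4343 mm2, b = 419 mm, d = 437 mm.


rho = As / (b * d)
= 4343 / (419 * 437)
= 0.0237

0.0237


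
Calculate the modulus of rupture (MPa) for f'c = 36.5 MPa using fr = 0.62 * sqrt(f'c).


fr = 0.62 * sqrt(36.5)
= 3.746 MPa

3.746


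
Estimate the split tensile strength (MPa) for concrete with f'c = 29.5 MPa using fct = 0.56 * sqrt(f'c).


fct = 0.56 * sqrt(29.5)
= 0.56 * 5.431
= 3.042 MPa

3.042


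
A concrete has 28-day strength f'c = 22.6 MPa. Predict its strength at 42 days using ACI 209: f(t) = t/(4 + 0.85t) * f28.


f(42) = 42 / (4 + 0.85 * 42) * 22.6
= 42 / 39.7 * 22.6
= 23.91 MPa

23.91


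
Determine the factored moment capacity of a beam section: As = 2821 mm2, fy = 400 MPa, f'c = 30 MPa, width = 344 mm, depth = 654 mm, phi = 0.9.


a = As * fy / (0.85 * f'c * b)
= 2821 * 400 / (0.85 * 30 * 344)
= 128.6366 mm
Mn = As * fy * (d - a/2) / 10^6
= 665.3968 kN-m
phi*Mn = 0.9 * 665.3968 = 598.86 kN-m

598.86


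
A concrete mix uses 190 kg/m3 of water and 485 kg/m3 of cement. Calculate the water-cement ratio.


w/c = water / cement
w/c = 190 / 485 = 0.392

0.392


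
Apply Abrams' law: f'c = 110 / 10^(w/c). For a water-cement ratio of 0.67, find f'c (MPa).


f'c = 110 / 10^0.67
= 110 / 4.677
= 23.52 MPa

23.52


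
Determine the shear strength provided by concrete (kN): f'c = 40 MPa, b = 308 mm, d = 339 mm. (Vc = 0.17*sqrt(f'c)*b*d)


Vc = 0.17 * sqrt(40) * 308 * 339 / 1000
= 112.26 kN

112.26


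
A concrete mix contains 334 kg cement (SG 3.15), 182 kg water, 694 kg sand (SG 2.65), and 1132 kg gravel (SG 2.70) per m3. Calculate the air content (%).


Vol cement = 334 / (3.15 * 1000) = 0.106032 m3
Vol water = 182 / 1000 = 0.182 m3
Vol sand = 694 / (2.65 * 1000) = 0.261887 m3
Vol gravel = 1132 / (2.70 * 1000) = 0.419259 m3
Total solid + water volume = 0.969178 m3
Air = (1 - 0.969178) * 100 = 3.08%

3.08


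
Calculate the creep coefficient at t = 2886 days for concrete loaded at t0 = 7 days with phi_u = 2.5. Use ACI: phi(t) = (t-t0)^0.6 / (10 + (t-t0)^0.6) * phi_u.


dt = 2886 - 7 = 2879
phi = 2879^0.6 / (10 + 2879^0.6) * 2.5
= 2.306

2.306


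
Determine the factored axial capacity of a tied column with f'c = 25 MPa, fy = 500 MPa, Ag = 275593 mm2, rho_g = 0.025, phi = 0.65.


Ast = rho * Ag = 0.025 * 275593 = 6889.825 mm2
phi*Pn = 0.65 * 0.80 * (0.85 * 25 * (275593 - 6889.825) + 500 * 6889.825) / 1000
= 4760.52 kN

4760.52


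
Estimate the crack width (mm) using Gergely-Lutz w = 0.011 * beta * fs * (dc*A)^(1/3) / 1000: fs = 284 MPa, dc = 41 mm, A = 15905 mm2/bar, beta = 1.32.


w = 0.011 * beta * fs * (dc * A)^(1/3) / 1000
= 0.011 * 1.32 * 284 * (41 * 15905)^(1/3) / 1000
= 0.358 mm

0.358


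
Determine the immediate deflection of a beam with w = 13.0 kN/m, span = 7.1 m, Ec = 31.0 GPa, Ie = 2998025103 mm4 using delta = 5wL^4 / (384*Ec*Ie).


Convert: L = 7.1 m = 7100 mm, Ec = 31.0 GPa = 31000 MPa
delta = 5 * 13.0 * 7100^4 / (384 * 31000 * 2998025103)
= 4.63 mm

4.63


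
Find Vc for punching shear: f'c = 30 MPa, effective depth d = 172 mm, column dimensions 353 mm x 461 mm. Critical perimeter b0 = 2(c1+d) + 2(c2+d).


b0 = 2*(353 + 172) + 2*(461 + 172) = 2316 mm
Vc = 0.33 * sqrt(30) * 2316 * 172 / 1000
= 720.02 kN

720.02


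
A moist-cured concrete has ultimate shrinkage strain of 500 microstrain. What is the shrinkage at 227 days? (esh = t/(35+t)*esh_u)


esh(227) = 227 / (35 + 227) * 500
= 227 / 262 * 500
= 433.2 microstrain

433.2


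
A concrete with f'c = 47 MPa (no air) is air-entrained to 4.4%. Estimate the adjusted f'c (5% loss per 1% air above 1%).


Strength loss = (4.4 - 1) * 5 = 17.0%
f'c = 47 * (1 - 17.0/100)
= 39.01 MPa

39.01


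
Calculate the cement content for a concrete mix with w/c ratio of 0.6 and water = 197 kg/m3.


Cement = water / (w/c)
= 197 / 0.6
= 328.3 kg/m3

328.3


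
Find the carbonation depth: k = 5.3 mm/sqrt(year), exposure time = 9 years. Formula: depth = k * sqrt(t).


depth = k * sqrt(t)
= 5.3 * sqrt(9)
= 15.9 mm

15.9


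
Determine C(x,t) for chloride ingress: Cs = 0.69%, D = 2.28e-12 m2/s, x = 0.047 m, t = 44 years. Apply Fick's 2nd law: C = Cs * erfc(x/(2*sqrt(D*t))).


t_seconds = 44 * 365.25 * 24 * 3600 = 1388534400.0 s
arg = 0.047 / (2 * sqrt(2.28e-12 * 1388534400.0))
= 0.4177
erfc(0.4177) = 0.5547
C = 0.69 * 0.5547 = 0.3828%

0.3828


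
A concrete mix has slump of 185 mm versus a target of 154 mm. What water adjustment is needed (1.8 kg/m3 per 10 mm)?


Difference = 154 - 185 = -31 mm
Water adjustment = -31 * 1.8 / 10 = -5.6 kg/m3

-5.6


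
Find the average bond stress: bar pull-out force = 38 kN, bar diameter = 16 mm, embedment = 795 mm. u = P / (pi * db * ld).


u = P / (pi * db * ld)
= 38 * 1000 / (pi * 16 * 795)
= 0.951 MPa

0.951


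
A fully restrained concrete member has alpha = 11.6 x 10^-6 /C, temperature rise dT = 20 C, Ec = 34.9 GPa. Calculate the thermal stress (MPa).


sigma = alpha * dT * Ec
= 11.6e-6 * 20 * 34.9 * 1000
= 8.097 MPa

8.097


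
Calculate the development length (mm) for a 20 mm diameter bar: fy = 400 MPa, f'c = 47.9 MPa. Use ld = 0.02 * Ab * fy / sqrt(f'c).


Ab = pi * 20^2 / 4 = 314.159 mm2
ld = 0.02 * 314.159 * 400 / sqrt(47.9)
= 363.1 mm

363.1


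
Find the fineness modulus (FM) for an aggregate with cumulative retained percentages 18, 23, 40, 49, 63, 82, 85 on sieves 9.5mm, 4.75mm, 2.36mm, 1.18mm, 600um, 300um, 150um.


FM = sum(cumulative % retained) / 100
= 360 / 100
= 3.6

3.6


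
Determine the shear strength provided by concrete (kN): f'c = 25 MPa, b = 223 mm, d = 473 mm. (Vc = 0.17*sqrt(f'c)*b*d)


Vc = 0.17 * sqrt(25) * 223 * 473 / 1000
= 89.66 kN

89.66


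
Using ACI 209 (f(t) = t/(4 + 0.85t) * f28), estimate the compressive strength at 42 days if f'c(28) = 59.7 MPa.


f(42) = 42 / (4 + 0.85 * 42) * 59.7
= 42 / 39.7 * 59.7
= 63.16 MPa

63.16


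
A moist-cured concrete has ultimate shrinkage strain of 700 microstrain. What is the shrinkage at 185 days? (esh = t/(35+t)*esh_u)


esh(185) = 185 / (35 + 185) * 700
= 185 / 220 * 700
= 588.6 microstrain

588.6


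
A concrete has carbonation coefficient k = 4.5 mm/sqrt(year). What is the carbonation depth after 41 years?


depth = k * sqrt(t)
= 4.5 * sqrt(41)
= 28.81 mm

28.81


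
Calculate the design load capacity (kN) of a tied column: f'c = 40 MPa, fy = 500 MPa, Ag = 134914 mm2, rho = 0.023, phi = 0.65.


Ast = rho * Ag = 0.023 * 134914 = 3103.022 mm2
phi*Pn = 0.65 * 0.80 * (0.85 * 40 * (134914 - 3103.022) + 500 * 3103.022) / 1000
= 3137.2 kN

3137.2


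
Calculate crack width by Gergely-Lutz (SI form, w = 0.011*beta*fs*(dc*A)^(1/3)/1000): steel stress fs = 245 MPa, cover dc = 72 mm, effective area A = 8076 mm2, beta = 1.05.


w = 0.011 * beta * fs * (dc * A)^(1/3) / 1000
= 0.011 * 1.05 * 245 * (72 * 8076)^(1/3) / 1000
= 0.236 mm

0.236


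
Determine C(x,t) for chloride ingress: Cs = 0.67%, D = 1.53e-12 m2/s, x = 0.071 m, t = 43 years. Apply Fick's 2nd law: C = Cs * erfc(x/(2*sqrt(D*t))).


t_seconds = 43 * 365.25 * 24 * 3600 = 1356976800.0 s
arg = 0.071 / (2 * sqrt(1.53e-12 * 1356976800.0))
= 0.7791
erfc(0.7791) = 0.2705
C = 0.67 * 0.2705 = 0.1813%

0.1813


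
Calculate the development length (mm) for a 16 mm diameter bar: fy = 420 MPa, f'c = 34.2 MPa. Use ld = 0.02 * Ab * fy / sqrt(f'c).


Ab = pi * 16^2 / 4 = 201.062 mm2
ld = 0.02 * 201.062 * 420 / sqrt(34.2)
= 288.8 mm

288.8


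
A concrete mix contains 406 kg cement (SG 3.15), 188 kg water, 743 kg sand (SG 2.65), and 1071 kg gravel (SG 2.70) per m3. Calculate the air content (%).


Vol cement = 406 / (3.15 * 1000) = 0.128889 m3
Vol water = 188 / 1000 = 0.188 m3
Vol sand = 743 / (2.65 * 1000) = 0.280377 m3
Vol gravel = 1071 / (2.70 * 1000) = 0.396667 m3
Total solid + water volume = 0.993933 m3
Air = (1 - 0.993933) * 100 = 0.61%

0.61


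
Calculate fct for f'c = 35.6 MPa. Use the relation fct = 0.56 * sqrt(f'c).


fct = 0.56 * sqrt(35.6)
= 0.56 * 5.967
= 3.341 MPa

3.341


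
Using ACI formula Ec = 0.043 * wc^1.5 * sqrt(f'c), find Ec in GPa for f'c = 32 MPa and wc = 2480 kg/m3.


Ec = 0.043 * 2480^1.5 * sqrt(32) / 1000
= 30.04 GPa

30.04


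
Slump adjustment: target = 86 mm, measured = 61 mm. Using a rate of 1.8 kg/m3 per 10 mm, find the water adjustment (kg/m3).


Difference = 86 - 61 = 25 mm
Water adjustment = 25 * 1.8 / 10 = 4.5 kg/m3

4.5


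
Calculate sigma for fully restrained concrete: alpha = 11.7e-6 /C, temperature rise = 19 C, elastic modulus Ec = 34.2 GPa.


sigma = alpha * dT * Ec
= 11.7e-6 * 19 * 34.2 * 1000
= 7.603 MPa

7.603


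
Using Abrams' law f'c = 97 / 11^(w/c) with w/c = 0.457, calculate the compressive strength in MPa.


f'c = 97 / 11^0.457
= 97 / 2.992
= 32.42 MPa

32.42


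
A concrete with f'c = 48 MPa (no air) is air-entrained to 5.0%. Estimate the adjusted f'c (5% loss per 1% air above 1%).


Strength loss = (5.0 - 1) * 5 = 20.0%
f'c = 48 * (1 - 20.0/100)
= 38.4 MPa

38.4


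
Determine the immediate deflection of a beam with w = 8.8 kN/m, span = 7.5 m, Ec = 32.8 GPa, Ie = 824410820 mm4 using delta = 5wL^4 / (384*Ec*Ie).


Convert: L = 7.5 m = 7500 mm, Ec = 32.8 GPa = 32800 MPa
delta = 5 * 8.8 * 7500^4 / (384 * 32800 * 824410820)
= 13.41 mm

13.41


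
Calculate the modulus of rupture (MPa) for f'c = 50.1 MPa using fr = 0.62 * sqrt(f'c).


fr = 0.62 * sqrt(50.1)
= 4.388 MPa

4.388


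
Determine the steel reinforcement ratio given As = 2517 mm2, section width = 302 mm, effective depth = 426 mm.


rho = As / (b * d)
= 2517 / (302 * 426)
= 0.0196

0.0196


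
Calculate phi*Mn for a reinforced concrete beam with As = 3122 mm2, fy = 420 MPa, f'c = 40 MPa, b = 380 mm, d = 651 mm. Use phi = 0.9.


a = As * fy / (0.85 * f'c * b)
= 3122 * 420 / (0.85 * 40 * 380)
= 101.4892 mm
Mn = As * fy * (d - a/2) / 10^6
= 787.0789 kN-m
phi*Mn = 0.9 * 787.0789 = 708.37 kN-m

708.37


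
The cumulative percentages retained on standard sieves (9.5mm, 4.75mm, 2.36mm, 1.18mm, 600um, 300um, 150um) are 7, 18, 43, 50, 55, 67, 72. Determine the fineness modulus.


FM = sum(cumulative % retained) / 100
= 312 / 100
= 3.12

3.12


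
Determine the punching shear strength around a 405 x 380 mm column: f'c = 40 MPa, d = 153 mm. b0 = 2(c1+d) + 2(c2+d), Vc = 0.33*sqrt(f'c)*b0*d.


b0 = 2*(405 + 153) + 2*(380 + 153) = 2182 mm
Vc = 0.33 * sqrt(40) * 2182 * 153 / 1000
= 696.77 kN

696.77


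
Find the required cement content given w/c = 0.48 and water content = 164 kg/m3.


Cement = water / (w/c)
= 164 / 0.48
= 341.7 kg/m3

341.7


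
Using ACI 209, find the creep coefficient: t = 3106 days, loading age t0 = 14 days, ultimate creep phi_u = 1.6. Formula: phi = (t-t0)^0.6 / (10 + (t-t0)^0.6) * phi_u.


dt = 3106 - 14 = 3092
phi = 3092^0.6 / (10 + 3092^0.6) * 1.6
= 1.481

1.481


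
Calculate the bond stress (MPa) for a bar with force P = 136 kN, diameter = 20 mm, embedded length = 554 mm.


u = P / (pi * db * ld)
= 136 * 1000 / (pi * 20 * 554)
= 3.907 MPa

3.907


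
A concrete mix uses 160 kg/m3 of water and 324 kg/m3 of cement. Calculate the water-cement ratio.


w/c = water / cement
w/c = 160 / 324 = 0.494

0.494


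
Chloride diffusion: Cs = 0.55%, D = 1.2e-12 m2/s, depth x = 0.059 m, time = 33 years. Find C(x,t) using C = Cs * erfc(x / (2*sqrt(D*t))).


t_seconds = 33 * 365.25 * 24 * 3600 = 1041400800.0 s
arg = 0.059 / (2 * sqrt(1.2e-12 * 1041400800.0))
= 0.8345
erfc(0.8345) = 0.2379
C = 0.55 * 0.2379 = 0.1309%

0.1309


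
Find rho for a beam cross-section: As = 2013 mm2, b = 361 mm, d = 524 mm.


rho = As / (b * d)
= 2013 / (361 * 524)
= 0.0106

0.0106


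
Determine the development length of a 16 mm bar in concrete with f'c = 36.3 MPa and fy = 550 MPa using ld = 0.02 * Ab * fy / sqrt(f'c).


Ab = pi * 16^2 / 4 = 201.062 mm2
ld = 0.02 * 201.062 * 550 / sqrt(36.3)
= 367.1 mm

367.1


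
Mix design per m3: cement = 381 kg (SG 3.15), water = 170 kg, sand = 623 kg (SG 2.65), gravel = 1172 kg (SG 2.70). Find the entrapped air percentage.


Vol cement = 381 / (3.15 * 1000) = 0.120952 m3
Vol water = 170 / 1000 = 0.17 m3
Vol sand = 623 / (2.65 * 1000) = 0.235094 m3
Vol gravel = 1172 / (2.70 * 1000) = 0.434074 m3
Total solid + water volume = 0.960121 m3
Air = (1 - 0.960121) * 100 = 3.99%

3.99


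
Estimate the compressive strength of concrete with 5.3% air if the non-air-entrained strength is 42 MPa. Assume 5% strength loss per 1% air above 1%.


Strength loss = (5.3 - 1) * 5 = 21.5%
f'c = 42 * (1 - 21.5/100)
= 32.97 MPa

32.97


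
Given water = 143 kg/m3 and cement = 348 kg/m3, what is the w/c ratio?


w/c = water / cement
w/c = 143 / 348 = 0.411

0.411


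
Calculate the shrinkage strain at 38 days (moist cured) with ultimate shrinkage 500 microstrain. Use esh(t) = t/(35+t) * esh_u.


esh(38) = 38 / (35 + 38) * 500
= 38 / 73 * 500
= 260.3 microstrain

260.3


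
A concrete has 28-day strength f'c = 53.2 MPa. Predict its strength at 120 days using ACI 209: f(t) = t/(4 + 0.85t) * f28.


f(120) = 120 / (4 + 0.85 * 120) * 53.2
= 120 / 106.0 * 53.2
= 60.23 MPa

60.23


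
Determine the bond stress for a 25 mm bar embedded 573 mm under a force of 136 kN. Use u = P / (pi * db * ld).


u = P / (pi * db * ld)
= 136 * 1000 / (pi * 25 * 573)
= 3.022 MPa

3.022


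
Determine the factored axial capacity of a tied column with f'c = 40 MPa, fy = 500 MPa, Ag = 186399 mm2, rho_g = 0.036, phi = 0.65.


Ast = rho * Ag = 0.036 * 186399 = 6710.364 mm2
phi*Pn = 0.65 * 0.80 * (0.85 * 40 * (186399 - 6710.364) + 500 * 6710.364) / 1000
= 4921.59 kN

4921.59


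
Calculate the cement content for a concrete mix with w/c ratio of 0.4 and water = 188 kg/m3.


Cement = water / (w/c)
= 188 / 0.4
= 470.0 kg/m3

470.0


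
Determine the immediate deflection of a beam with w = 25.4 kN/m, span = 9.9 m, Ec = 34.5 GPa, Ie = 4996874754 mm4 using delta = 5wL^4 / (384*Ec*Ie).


Convert: L = 9.9 m = 9900 mm, Ec = 34.5 GPa = 34500 MPa
delta = 5 * 25.4 * 9900^4 / (384 * 34500 * 4996874754)
= 18.43 mm

18.43


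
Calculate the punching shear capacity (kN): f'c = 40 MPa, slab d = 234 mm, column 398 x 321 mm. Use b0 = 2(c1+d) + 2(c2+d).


b0 = 2*(398 + 234) + 2*(321 + 234) = 2374 mm
Vc = 0.33 * sqrt(40) * 2374 * 234 / 1000
= 1159.42 kN

1159.42


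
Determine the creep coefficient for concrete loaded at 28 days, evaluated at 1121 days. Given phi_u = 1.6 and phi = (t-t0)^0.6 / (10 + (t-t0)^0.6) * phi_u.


dt = 1121 - 28 = 1093
phi = 1093^0.6 / (10 + 1093^0.6) * 1.6
= 1.391

1.391


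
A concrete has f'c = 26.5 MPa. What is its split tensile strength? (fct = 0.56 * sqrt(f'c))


fct = 0.56 * sqrt(26.5)
= 0.56 * 5.148
= 2.883 MPa

2.883


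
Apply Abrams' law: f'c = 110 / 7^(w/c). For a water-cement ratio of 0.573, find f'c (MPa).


f'c = 110 / 7^0.573
= 110 / 3.05
= 36.07 MPa

36.07


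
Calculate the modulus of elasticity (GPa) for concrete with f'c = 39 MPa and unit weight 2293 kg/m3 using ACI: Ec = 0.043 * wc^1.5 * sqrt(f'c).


Ec = 0.043 * 2293^1.5 * sqrt(39) / 1000
= 29.49 GPa

29.49


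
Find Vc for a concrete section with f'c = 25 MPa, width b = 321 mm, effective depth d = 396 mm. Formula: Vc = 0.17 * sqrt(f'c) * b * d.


Vc = 0.17 * sqrt(25) * 321 * 396 / 1000
= 108.05 kN

108.05


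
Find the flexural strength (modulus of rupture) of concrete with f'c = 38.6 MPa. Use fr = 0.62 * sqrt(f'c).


fr = 0.62 * sqrt(38.6)
= 3.852 MPa

3.852


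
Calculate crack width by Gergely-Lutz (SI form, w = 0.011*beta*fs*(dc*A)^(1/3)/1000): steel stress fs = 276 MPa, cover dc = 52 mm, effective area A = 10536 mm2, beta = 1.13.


w = 0.011 * beta * fs * (dc * A)^(1/3) / 1000
= 0.011 * 1.13 * 276 * (52 * 10536)^(1/3) / 1000
= 0.281 mm

0.281


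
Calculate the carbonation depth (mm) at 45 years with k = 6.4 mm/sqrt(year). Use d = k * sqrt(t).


depth = k * sqrt(t)
= 6.4 * sqrt(45)
= 42.93 mm

42.93


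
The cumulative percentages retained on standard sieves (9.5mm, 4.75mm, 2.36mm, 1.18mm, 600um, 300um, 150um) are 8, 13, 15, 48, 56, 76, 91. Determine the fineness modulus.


FM = sum(cumulative % retained) / 100
= 307 / 100
= 3.07

3.07


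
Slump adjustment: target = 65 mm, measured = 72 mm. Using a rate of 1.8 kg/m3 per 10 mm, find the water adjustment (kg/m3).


Difference = 65 - 72 = -7 mm
Water adjustment = -7 * 1.8 / 10 = -1.3 kg/m3

-1.3


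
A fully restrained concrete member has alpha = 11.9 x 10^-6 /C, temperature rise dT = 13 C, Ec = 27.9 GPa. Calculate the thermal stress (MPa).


sigma = alpha * dT * Ec
= 11.9e-6 * 13 * 27.9 * 1000
= 4.316 MPa

4.316


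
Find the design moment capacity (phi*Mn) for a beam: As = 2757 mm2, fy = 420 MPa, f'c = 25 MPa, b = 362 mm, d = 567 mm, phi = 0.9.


a = As * fy / (0.85 * f'c * b)
= 2757 * 420 / (0.85 * 25 * 362)
= 150.5284 mm
Mn = As * fy * (d - a/2) / 10^6
= 569.4005 kN-m
phi*Mn = 0.9 * 569.4005 = 512.46 kN-m

512.46


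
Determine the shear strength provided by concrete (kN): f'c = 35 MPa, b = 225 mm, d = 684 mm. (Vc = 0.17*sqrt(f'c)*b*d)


Vc = 0.17 * sqrt(35) * 225 * 684 / 1000
= 154.78 kN

154.78


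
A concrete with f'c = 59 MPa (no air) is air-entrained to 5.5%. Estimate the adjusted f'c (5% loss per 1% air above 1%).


Strength loss = (5.5 - 1) * 5 = 22.5%
f'c = 59 * (1 - 22.5/100)
= 45.73 MPa

45.73


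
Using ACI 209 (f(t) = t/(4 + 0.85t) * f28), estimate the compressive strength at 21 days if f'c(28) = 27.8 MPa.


f(21) = 21 / (4 + 0.85 * 21) * 27.8
= 21 / 21.85 * 27.8
= 26.72 MPa

26.72


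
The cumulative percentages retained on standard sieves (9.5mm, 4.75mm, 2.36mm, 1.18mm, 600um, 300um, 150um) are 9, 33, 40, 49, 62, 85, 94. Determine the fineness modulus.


FM = sum(cumulative % retained) / 100
= 372 / 100
= 3.72

3.72


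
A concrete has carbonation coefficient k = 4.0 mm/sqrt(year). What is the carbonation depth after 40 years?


depth = k * sqrt(t)
= 4.0 * sqrt(40)
= 25.3 mm

25.3


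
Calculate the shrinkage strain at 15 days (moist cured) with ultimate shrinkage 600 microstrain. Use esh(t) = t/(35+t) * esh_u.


esh(15) = 15 / (35 + 15) * 600
= 15 / 50 * 600
= 180.0 microstrain

180.0


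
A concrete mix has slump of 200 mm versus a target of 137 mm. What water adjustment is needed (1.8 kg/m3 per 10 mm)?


Difference = 137 - 200 = -63 mm
Water adjustment = -63 * 1.8 / 10 = -11.3 kg/m3

-11.3


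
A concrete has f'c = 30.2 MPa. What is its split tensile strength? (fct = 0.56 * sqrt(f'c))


fct = 0.56 * sqrt(30.2)
= 0.56 * 5.495
= 3.077 MPa

3.077


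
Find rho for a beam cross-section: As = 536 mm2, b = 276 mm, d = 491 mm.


rho = As / (b * d)
= 536 / (276 * 491)
= 0.004

0.004


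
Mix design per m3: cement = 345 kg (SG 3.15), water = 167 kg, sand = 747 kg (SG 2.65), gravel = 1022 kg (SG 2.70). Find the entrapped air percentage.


Vol cement = 345 / (3.15 * 1000) = 0.109524 m3
Vol water = 167 / 1000 = 0.167 m3
Vol sand = 747 / (2.65 * 1000) = 0.281887 m3
Vol gravel = 1022 / (2.70 * 1000) = 0.378519 m3
Total solid + water volume = 0.936929 m3
Air = (1 - 0.936929) * 100 = 6.31%

6.31


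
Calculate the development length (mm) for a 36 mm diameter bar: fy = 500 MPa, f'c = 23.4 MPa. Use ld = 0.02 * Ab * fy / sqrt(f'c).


Ab = pi * 36^2 / 4 = 1017.876 mm2
ld = 0.02 * 1017.876 * 500 / sqrt(23.4)
= 2104.2 mm

2104.2


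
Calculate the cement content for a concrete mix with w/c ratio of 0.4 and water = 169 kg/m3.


Cement = water / (w/c)
= 169 / 0.4
= 422.5 kg/m3

422.5


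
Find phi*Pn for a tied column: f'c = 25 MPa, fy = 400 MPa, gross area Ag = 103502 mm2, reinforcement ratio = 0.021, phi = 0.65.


Ast = rho * Ag = 0.021 * 103502 = 2173.542 mm2
phi*Pn = 0.65 * 0.80 * (0.85 * 25 * (103502 - 2173.542) + 400 * 2173.542) / 1000
= 1571.78 kN

1571.78


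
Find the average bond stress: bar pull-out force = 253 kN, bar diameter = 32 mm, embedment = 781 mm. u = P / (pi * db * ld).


u = P / (pi * db * ld)
= 253 * 1000 / (pi * 32 * 781)
= 3.222 MPa

3.222


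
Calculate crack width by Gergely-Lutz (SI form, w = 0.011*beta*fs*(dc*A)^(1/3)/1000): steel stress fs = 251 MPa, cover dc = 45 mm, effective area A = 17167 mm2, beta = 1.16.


w = 0.011 * beta * fs * (dc * A)^(1/3) / 1000
= 0.011 * 1.16 * 251 * (45 * 17167)^(1/3) / 1000
= 0.294 mm

0.294


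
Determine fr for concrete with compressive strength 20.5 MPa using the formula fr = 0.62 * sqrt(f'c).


fr = 0.62 * sqrt(20.5)
= 2.807 MPa

2.807


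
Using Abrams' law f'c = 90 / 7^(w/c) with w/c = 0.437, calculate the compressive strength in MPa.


f'c = 90 / 7^0.437
= 90 / 2.34
= 38.45 MPa

38.45


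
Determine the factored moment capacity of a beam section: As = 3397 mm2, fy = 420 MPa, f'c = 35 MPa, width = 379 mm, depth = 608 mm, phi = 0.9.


a = As * fy / (0.85 * f'c * b)
= 3397 * 420 / (0.85 * 35 * 379)
= 126.5373 mm
Mn = As * fy * (d - a/2) / 10^6
= 777.19 kN-m
phi*Mn = 0.9 * 777.19 = 699.47 kN-m

699.47


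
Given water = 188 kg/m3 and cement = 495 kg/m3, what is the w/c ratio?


w/c = water / cement
w/c = 188 / 495 = 0.38

0.38


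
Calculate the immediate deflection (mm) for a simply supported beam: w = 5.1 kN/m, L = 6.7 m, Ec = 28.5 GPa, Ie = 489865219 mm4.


Convert: L = 6.7 m = 6700 mm, Ec = 28.5 GPa = 28500 MPa
delta = 5 * 5.1 * 6700^4 / (384 * 28500 * 489865219)
= 9.58 mm

9.58


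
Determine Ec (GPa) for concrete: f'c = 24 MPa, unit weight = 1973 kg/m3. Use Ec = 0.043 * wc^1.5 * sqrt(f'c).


Ec = 0.043 * 1973^1.5 * sqrt(24) / 1000
= 18.46 GPa

18.46


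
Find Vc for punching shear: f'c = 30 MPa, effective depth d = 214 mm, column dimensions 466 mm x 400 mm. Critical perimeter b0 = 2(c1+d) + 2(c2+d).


b0 = 2*(466 + 214) + 2*(400 + 214) = 2588 mm
Vc = 0.33 * sqrt(30) * 2588 * 214 / 1000
= 1001.04 kN

1001.04


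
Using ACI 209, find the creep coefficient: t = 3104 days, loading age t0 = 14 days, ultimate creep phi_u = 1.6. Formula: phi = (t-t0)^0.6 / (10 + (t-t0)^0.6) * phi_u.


dt = 3104 - 14 = 3090
phi = 3090^0.6 / (10 + 3090^0.6) * 1.6
= 1.481

1.481


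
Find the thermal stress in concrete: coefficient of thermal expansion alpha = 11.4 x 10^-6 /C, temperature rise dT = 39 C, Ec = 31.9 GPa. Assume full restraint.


sigma = alpha * dT * Ec
= 11.4e-6 * 39 * 31.9 * 1000
= 14.183 MPa

14.183


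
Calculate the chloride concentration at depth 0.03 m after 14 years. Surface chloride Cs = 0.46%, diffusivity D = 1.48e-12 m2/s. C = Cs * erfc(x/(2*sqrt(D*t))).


t_seconds = 14 * 365.25 * 24 * 3600 = 441806400.0 s
arg = 0.03 / (2 * sqrt(1.48e-12 * 441806400.0))
= 0.5866
erfc(0.5866) = 0.4068
C = 0.46 * 0.4068 = 0.1871%

0.1871


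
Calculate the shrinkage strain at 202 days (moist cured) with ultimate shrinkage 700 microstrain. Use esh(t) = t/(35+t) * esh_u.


esh(202) = 202 / (35 + 202) * 700
= 202 / 237 * 700
= 596.6 microstrain

596.6


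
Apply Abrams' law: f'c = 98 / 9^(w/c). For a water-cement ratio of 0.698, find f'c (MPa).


f'c = 98 / 9^0.698
= 98 / 4.635
= 21.14 MPa

21.14


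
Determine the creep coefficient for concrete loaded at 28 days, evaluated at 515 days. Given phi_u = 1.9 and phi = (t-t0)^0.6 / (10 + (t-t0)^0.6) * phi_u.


dt = 515 - 28 = 487
phi = 487^0.6 / (10 + 487^0.6) * 1.9
= 1.527

1.527


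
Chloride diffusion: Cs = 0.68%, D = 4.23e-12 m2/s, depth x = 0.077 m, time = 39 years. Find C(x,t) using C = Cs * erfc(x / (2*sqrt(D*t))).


t_seconds = 39 * 365.25 * 24 * 3600 = 1230746400.0 s
arg = 0.077 / (2 * sqrt(4.23e-12 * 1230746400.0))
= 0.5336
erfc(0.5336) = 0.4505
C = 0.68 * 0.4505 = 0.3063%

0.3063


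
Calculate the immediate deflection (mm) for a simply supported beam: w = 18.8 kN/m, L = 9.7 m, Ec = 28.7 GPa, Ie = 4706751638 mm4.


Convert: L = 9.7 m = 9700 mm, Ec = 28.7 GPa = 28700 MPa
delta = 5 * 18.8 * 9700^4 / (384 * 28700 * 4706751638)
= 16.04 mm

16.04


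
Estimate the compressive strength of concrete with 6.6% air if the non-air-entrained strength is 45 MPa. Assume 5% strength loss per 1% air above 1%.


Strength loss = (6.6 - 1) * 5 = 28.0%
f'c = 45 * (1 - 28.0/100)
= 32.4 MPa

32.4


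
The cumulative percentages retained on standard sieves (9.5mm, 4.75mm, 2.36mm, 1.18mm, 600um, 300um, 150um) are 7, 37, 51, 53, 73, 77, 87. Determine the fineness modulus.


FM = sum(cumulative % retained) / 100
= 385 / 100
= 3.85

3.85


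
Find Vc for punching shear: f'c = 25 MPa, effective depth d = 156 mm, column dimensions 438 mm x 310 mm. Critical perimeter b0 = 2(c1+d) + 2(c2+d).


b0 = 2*(438 + 156) + 2*(310 + 156) = 2120 mm
Vc = 0.33 * sqrt(25) * 2120 * 156 / 1000
= 545.69 kN

545.69


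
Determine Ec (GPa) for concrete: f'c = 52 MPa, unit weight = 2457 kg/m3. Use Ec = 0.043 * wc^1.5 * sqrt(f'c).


Ec = 0.043 * 2457^1.5 * sqrt(52) / 1000
= 37.76 GPa

37.76


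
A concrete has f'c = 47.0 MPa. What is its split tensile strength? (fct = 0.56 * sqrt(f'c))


fct = 0.56 * sqrt(47.0)
= 0.56 * 6.856
= 3.839 MPa

3.839


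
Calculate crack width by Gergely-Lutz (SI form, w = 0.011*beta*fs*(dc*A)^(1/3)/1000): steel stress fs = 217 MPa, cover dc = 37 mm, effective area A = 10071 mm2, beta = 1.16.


w = 0.011 * beta * fs * (dc * A)^(1/3) / 1000
= 0.011 * 1.16 * 217 * (37 * 10071)^(1/3) / 1000
= 0.199 mm

0.199


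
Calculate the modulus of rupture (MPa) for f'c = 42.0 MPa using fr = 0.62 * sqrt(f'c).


fr = 0.62 * sqrt(42.0)
= 4.018 MPa

4.018


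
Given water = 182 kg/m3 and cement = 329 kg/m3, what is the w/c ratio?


w/c = water / cement
w/c = 182 / 329 = 0.553

0.553


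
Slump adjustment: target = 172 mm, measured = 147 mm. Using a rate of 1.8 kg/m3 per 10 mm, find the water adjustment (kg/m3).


Difference = 172 - 147 = 25 mm
Water adjustment = 25 * 1.8 / 10 = 4.5 kg/m3

4.5


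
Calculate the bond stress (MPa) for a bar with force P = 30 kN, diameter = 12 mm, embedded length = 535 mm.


u = P / (pi * db * ld)
= 30 * 1000 / (pi * 12 * 535)
= 1.487 MPa

1.487


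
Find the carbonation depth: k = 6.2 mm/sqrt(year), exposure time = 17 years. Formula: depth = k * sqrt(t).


depth = k * sqrt(t)
= 6.2 * sqrt(17)
= 25.56 mm

25.56


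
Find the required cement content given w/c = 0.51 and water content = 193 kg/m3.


Cement = water / (w/c)
= 193 / 0.51
= 378.4 kg/m3

378.4


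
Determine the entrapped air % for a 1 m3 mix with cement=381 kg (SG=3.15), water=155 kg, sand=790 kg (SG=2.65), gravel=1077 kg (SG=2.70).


Vol cement = 381 / (3.15 * 1000) = 0.120952 m3
Vol water = 155 / 1000 = 0.155 m3
Vol sand = 790 / (2.65 * 1000) = 0.298113 m3
Vol gravel = 1077 / (2.70 * 1000) = 0.398889 m3
Total solid + water volume = 0.972954 m3
Air = (1 - 0.972954) * 100 = 2.7%

2.7


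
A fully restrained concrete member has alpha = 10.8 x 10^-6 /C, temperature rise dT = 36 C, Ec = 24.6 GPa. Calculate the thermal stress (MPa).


sigma = alpha * dT * Ec
= 10.8e-6 * 36 * 24.6 * 1000
= 9.564 MPa

9.564


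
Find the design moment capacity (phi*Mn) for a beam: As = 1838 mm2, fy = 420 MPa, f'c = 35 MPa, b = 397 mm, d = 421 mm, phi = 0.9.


a = As * fy / (0.85 * f'c * b)
= 1838 * 420 / (0.85 * 35 * 397)
= 65.3608 mm
Mn = As * fy * (d - a/2) / 10^6
= 299.7672 kN-m
phi*Mn = 0.9 * 299.7672 = 269.79 kN-m

269.79


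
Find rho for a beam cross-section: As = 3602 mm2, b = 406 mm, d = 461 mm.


rho = As / (b * d)
= 3602 / (406 * 461)
= 0.0192

0.0192


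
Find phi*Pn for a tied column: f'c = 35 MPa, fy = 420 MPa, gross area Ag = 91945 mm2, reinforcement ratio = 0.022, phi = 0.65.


Ast = rho * Ag = 0.022 * 91945 = 2022.79 mm2
phi*Pn = 0.65 * 0.80 * (0.85 * 35 * (91945 - 2022.79) + 420 * 2022.79) / 1000
= 1832.87 kN

1832.87


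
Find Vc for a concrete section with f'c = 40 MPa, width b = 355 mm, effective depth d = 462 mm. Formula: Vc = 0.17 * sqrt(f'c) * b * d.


Vc = 0.17 * sqrt(40) * 355 * 462 / 1000
= 176.34 kN

176.34


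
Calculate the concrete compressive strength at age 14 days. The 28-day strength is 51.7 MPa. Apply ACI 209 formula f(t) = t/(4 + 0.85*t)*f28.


f(14) = 14 / (4 + 0.85 * 14) * 51.7
= 14 / 15.9 * 51.7
= 45.52 MPa

45.52


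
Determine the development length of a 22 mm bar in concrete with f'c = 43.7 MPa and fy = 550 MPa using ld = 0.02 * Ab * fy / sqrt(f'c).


Ab = pi * 22^2 / 4 = 380.133 mm2
ld = 0.02 * 380.133 * 550 / sqrt(43.7)
= 632.5 mm

632.5


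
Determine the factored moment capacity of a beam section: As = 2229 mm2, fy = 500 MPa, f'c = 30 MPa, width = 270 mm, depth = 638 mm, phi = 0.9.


a = As * fy / (0.85 * f'c * b)
= 2229 * 500 / (0.85 * 30 * 270)
= 161.8736 mm
Mn = As * fy * (d - a/2) / 10^6
= 620.8469 kN-m
phi*Mn = 0.9 * 620.8469 = 558.76 kN-m

558.76


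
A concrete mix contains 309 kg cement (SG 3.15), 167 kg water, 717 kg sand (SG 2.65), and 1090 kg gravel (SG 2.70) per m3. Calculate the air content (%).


Vol cement = 309 / (3.15 * 1000) = 0.098095 m3
Vol water = 167 / 1000 = 0.167 m3
Vol sand = 717 / (2.65 * 1000) = 0.270566 m3
Vol gravel = 1090 / (2.70 * 1000) = 0.403704 m3
Total solid + water volume = 0.939365 m3
Air = (1 - 0.939365) * 100 = 6.06%

6.06


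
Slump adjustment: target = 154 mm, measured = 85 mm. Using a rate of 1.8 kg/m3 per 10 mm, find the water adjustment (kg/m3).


Difference = 154 - 85 = 69 mm
Water adjustment = 69 * 1.8 / 10 = 12.4 kg/m3

12.4


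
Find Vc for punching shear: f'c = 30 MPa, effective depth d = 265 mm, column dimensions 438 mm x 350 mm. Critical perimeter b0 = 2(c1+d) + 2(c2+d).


b0 = 2*(438 + 265) + 2*(350 + 265) = 2636 mm
Vc = 0.33 * sqrt(30) * 2636 * 265 / 1000
= 1262.6 kN

1262.6


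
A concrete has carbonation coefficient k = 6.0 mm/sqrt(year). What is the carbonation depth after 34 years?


depth = k * sqrt(t)
= 6.0 * sqrt(34)
= 34.99 mm

34.99


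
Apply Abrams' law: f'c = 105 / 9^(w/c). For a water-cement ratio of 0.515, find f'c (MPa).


f'c = 105 / 9^0.515
= 105 / 3.101
= 33.87 MPa

33.87


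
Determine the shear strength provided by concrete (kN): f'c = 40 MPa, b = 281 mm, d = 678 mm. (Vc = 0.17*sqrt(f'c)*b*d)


Vc = 0.17 * sqrt(40) * 281 * 678 / 1000
= 204.84 kN

204.84


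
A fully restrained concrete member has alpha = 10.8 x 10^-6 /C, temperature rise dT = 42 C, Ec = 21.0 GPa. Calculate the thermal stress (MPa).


sigma = alpha * dT * Ec
= 10.8e-6 * 42 * 21.0 * 1000
= 9.526 MPa

9.526


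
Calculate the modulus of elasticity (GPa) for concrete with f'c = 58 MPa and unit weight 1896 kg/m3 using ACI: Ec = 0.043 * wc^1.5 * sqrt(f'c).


Ec = 0.043 * 1896^1.5 * sqrt(58) / 1000
= 27.04 GPa

27.04


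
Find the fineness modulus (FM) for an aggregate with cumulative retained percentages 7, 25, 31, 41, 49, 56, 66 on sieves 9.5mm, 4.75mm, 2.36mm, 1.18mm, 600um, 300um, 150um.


FM = sum(cumulative % retained) / 100
= 275 / 100
= 2.75

2.75


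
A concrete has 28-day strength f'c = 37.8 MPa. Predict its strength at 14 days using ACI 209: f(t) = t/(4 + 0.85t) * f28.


f(14) = 14 / (4 + 0.85 * 14) * 37.8
= 14 / 15.9 * 37.8
= 33.28 MPa

33.28


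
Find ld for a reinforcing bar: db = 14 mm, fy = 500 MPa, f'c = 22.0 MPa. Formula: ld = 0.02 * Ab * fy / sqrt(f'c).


Ab = pi * 14^2 / 4 = 153.938 mm2
ld = 0.02 * 153.938 * 500 / sqrt(22.0)
= 328.2 mm

328.2


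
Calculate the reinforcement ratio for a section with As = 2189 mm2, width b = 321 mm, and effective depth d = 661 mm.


rho = As / (b * d)
= 2189 / (321 * 661)
= 0.0103

0.0103


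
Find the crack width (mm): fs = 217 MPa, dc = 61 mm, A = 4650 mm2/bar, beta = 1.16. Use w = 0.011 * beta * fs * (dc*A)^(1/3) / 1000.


w = 0.011 * beta * fs * (dc * A)^(1/3) / 1000
= 0.011 * 1.16 * 217 * (61 * 4650)^(1/3) / 1000
= 0.182 mm

0.182


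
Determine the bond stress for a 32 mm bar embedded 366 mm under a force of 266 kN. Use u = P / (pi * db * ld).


u = P / (pi * db * ld)
= 266 * 1000 / (pi * 32 * 366)
= 7.229 MPa

7.229


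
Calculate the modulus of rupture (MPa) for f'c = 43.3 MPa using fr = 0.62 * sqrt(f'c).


fr = 0.62 * sqrt(43.3)
= 4.08 MPa

4.08


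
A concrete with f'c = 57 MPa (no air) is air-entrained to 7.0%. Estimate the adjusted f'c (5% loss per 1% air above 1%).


Strength loss = (7.0 - 1) * 5 = 30.0%
f'c = 57 * (1 - 30.0/100)
= 39.9 MPa

39.9


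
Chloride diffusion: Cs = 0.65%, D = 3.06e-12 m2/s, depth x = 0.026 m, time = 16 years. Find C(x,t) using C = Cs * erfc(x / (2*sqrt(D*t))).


t_seconds = 16 * 365.25 * 24 * 3600 = 504921600.0 s
arg = 0.026 / (2 * sqrt(3.06e-12 * 504921600.0))
= 0.3307
erfc(0.3307) = 0.64
C = 0.65 * 0.64 = 0.416%

0.416


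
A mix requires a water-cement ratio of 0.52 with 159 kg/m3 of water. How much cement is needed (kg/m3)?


Cement = water / (w/c)
= 159 / 0.52
= 305.8 kg/m3

305.8


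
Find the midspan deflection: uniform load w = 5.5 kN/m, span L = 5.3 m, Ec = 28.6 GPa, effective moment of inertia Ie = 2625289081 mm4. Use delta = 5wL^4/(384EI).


Convert: L = 5.3 m = 5300 mm, Ec = 28.6 GPa = 28600 MPa
delta = 5 * 5.5 * 5300^4 / (384 * 28600 * 2625289081)
= 0.75 mm

0.75


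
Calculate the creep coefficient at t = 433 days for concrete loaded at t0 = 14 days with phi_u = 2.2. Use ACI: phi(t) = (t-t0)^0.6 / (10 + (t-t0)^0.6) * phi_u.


dt = 433 - 14 = 419
phi = 419^0.6 / (10 + 419^0.6) * 2.2
= 1.736

1.736


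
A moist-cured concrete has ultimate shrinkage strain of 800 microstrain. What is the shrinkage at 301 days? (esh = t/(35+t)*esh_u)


esh(301) = 301 / (35 + 301) * 800
= 301 / 336 * 800
= 716.7 microstrain

716.7


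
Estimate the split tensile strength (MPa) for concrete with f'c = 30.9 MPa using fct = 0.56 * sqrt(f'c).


fct = 0.56 * sqrt(30.9)
= 0.56 * 5.559
= 3.113 MPa

3.113


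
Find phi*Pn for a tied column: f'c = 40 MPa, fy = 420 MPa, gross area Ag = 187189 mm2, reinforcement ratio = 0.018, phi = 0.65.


Ast = rho * Ag = 0.018 * 187189 = 3369.402 mm2
phi*Pn = 0.65 * 0.80 * (0.85 * 40 * (187189 - 3369.402) + 420 * 3369.402) / 1000
= 3985.81 kN

3985.81


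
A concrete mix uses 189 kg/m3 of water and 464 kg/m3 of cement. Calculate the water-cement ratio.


w/c = water / cement
w/c = 189 / 464 = 0.407

0.407


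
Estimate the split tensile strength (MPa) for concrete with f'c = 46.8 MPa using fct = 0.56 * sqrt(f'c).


fct = 0.56 * sqrt(46.8)
= 0.56 * 6.841
= 3.831 MPa

3.831


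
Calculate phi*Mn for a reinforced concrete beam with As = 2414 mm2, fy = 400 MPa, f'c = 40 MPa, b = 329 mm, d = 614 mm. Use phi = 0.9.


a = As * fy / (0.85 * f'c * b)
= 2414 * 400 / (0.85 * 40 * 329)
= 86.3222 mm
Mn = As * fy * (d - a/2) / 10^6
= 551.202 kN-m
phi*Mn = 0.9 * 551.202 = 496.08 kN-m

496.08


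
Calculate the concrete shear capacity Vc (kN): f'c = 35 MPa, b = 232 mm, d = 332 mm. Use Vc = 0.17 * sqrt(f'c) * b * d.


Vc = 0.17 * sqrt(35) * 232 * 332 / 1000
= 77.47 kN

77.47


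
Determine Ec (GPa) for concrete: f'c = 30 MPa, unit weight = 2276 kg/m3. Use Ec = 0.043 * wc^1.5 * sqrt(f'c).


Ec = 0.043 * 2276^1.5 * sqrt(30) / 1000
= 25.57 GPa

25.57


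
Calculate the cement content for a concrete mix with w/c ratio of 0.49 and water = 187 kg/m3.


Cement = water / (w/c)
= 187 / 0.49
= 381.6 kg/m3

381.6


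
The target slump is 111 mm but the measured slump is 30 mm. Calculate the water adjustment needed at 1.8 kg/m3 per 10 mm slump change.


Difference = 111 - 30 = 81 mm
Water adjustment = 81 * 1.8 / 10 = 14.6 kg/m3

14.6


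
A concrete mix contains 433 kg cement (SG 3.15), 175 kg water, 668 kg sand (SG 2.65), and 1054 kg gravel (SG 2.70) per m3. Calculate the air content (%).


Vol cement = 433 / (3.15 * 1000) = 0.13746 m3
Vol water = 175 / 1000 = 0.175 m3
Vol sand = 668 / (2.65 * 1000) = 0.252075 m3
Vol gravel = 1054 / (2.70 * 1000) = 0.39037 m3
Total solid + water volume = 0.954906 m3
Air = (1 - 0.954906) * 100 = 4.51%

4.51


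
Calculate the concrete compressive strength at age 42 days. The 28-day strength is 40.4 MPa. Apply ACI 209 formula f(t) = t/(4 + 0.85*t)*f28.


f(42) = 42 / (4 + 0.85 * 42) * 40.4
= 42 / 39.7 * 40.4
= 42.74 MPa

42.74


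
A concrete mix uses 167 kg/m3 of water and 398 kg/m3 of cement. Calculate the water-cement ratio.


w/c = water / cement
w/c = 167 / 398 = 0.42

0.42


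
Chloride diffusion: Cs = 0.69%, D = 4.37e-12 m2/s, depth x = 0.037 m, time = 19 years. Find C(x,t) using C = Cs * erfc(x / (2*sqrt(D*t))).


t_seconds = 19 * 365.25 * 24 * 3600 = 599594400.0 s
arg = 0.037 / (2 * sqrt(4.37e-12 * 599594400.0))
= 0.3614
erfc(0.3614) = 0.6093
C = 0.69 * 0.6093 = 0.4204%

0.4204


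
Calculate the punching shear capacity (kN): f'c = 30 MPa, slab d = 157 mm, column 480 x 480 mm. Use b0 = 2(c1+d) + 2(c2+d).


b0 = 2*(480 + 157) + 2*(480 + 157) = 2548 mm
Vc = 0.33 * sqrt(30) * 2548 * 157 / 1000
= 723.06 kN

723.06


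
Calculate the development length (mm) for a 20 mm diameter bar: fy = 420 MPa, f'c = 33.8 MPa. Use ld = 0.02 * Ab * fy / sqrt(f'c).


Ab = pi * 20^2 / 4 = 314.159 mm2
ld = 0.02 * 314.159 * 420 / sqrt(33.8)
= 453.9 mm

453.9


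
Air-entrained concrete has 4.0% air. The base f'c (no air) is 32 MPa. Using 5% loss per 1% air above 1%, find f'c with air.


Strength loss = (4.0 - 1) * 5 = 15.0%
f'c = 32 * (1 - 15.0/100)
= 27.2 MPa

27.2


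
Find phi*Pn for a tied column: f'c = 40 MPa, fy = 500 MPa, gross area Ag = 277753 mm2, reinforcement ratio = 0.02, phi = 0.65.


Ast = rho * Ag = 0.02 * 277753 = 5555.06 mm2
phi*Pn = 0.65 * 0.80 * (0.85 * 40 * (277753 - 5555.06) + 500 * 5555.06) / 1000
= 6256.78 kN

6256.78


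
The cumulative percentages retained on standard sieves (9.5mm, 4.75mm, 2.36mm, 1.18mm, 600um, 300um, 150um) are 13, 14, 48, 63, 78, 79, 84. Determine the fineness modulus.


FM = sum(cumulative % retained) / 100
= 379 / 100
= 3.79

3.79


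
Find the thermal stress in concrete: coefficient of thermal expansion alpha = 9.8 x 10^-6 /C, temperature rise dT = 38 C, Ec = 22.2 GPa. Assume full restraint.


sigma = alpha * dT * Ec
= 9.8e-6 * 38 * 22.2 * 1000
= 8.267 MPa

8.267


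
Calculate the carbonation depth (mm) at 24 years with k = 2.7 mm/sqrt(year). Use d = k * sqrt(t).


depth = k * sqrt(t)
= 2.7 * sqrt(24)
= 13.23 mm

13.23


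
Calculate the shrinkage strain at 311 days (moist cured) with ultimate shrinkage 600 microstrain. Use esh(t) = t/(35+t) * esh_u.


esh(311) = 311 / (35 + 311) * 600
= 311 / 346 * 600
= 539.3 microstrain

539.3


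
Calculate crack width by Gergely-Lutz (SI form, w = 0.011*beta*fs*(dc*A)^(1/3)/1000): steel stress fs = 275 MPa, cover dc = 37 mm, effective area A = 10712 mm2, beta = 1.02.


w = 0.011 * beta * fs * (dc * A)^(1/3) / 1000
= 0.011 * 1.02 * 275 * (37 * 10712)^(1/3) / 1000
= 0.227 mm

0.227
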